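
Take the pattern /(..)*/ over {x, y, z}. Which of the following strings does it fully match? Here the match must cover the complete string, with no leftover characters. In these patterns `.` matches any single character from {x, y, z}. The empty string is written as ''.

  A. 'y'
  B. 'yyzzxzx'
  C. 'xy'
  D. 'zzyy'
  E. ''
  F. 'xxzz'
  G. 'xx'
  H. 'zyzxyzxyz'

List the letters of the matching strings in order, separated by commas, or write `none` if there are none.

A → no match
B → no match
C → match
D → match
E → match
F → match
G → match
H → no match

C, D, E, F, G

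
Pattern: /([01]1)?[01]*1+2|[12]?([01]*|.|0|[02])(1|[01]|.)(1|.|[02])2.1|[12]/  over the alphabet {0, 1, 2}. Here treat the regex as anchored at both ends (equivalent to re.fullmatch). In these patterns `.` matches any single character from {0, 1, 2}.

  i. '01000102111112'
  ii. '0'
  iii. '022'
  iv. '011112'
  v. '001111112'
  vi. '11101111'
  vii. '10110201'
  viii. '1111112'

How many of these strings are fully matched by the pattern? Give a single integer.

i → no match
ii → no match
iii → no match
iv → match
v → match
vi → no match
vii → match
viii → match
Total matched: 4

4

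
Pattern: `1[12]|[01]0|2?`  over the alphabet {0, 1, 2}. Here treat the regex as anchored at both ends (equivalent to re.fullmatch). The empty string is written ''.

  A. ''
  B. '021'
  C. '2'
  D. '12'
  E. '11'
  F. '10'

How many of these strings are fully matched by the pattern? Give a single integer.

5

A → match
B → no match
C → match
D → match
E → match
F → match
Total matched: 5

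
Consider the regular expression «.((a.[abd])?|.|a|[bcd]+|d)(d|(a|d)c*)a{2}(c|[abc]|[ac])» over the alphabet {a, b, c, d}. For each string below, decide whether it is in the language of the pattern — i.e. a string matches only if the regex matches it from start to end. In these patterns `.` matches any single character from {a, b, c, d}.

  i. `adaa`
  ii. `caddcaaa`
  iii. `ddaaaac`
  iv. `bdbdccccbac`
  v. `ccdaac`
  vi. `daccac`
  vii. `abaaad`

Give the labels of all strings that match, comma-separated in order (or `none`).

i. `adaa` → no match
ii. `caddcaaa` → no match
iii. `ddaaaac` → no match
iv. `bdbdccccbac` → no match
v. `ccdaac` → match
vi. `daccac` → no match
vii. `abaaad` → no match

v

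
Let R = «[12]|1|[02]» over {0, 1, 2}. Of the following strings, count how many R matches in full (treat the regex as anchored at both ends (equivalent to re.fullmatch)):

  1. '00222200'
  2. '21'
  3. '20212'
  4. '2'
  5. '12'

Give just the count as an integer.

1 → no match
2 → no match
3 → no match
4 → match
5 → no match
Total matched: 1

1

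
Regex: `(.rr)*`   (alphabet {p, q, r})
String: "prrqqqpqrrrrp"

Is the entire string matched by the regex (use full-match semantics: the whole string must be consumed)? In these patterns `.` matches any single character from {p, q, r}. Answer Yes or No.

No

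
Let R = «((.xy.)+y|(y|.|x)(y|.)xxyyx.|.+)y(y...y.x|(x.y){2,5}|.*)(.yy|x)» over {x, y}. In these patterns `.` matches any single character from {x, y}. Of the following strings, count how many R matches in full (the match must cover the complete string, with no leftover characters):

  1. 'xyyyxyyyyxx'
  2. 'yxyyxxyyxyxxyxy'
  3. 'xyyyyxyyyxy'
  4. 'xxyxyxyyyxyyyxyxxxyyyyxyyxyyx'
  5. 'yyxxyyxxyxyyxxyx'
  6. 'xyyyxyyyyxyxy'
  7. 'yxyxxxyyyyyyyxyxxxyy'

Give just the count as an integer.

4

1. 'xyyyxyyyyxx' → match
2 → no match
3. 'xyyyyxyyyxy' → no match
4 → match
5 → match
6 → no match
7 → match
Total matched: 4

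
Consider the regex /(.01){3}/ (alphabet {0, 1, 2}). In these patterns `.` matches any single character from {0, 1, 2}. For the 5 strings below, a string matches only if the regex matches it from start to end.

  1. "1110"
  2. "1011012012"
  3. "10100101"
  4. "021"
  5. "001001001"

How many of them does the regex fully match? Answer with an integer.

1

1 → no match — must end with "01"
2 → no match — must end with "01"
3 → no match
4 → no match — must end with "01"
5 → match
Total matched: 1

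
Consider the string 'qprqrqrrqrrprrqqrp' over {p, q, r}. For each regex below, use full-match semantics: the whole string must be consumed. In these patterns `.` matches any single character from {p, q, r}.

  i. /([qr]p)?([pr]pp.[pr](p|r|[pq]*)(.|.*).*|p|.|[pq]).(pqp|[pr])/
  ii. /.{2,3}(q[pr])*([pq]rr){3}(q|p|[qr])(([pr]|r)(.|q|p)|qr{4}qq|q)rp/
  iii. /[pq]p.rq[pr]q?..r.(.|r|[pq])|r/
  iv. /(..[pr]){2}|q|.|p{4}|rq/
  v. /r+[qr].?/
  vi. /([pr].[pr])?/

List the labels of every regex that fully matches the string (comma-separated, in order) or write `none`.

i → no match
ii → match
iii → no match
iv → no match
v → no match — must start with 'r'
vi → no match

ii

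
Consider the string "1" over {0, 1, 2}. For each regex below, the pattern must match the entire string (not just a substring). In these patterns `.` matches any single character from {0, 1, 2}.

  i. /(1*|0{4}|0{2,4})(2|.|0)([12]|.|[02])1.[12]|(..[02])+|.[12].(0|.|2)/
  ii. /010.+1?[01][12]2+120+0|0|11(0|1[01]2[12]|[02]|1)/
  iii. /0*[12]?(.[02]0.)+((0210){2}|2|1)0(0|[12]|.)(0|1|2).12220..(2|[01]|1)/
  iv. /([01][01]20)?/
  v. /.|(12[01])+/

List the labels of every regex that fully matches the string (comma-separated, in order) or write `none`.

i → no match
ii → no match
iii → no match
iv → no match
v → match

v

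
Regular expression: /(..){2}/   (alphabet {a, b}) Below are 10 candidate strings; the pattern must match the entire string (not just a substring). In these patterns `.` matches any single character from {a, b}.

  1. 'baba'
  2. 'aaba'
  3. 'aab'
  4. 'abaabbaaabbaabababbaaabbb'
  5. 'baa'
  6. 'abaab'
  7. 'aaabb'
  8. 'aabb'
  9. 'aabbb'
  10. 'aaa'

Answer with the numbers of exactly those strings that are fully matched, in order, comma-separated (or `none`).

1, 2, 8

1. 'baba' → match
2. 'aaba' → match
3. 'aab' → no match
4 → no match
5. 'baa' → no match
6. 'abaab' → no match
7. 'aaabb' → no match
8. 'aabb' → match
9. 'aabbb' → no match
10. 'aaa' → no match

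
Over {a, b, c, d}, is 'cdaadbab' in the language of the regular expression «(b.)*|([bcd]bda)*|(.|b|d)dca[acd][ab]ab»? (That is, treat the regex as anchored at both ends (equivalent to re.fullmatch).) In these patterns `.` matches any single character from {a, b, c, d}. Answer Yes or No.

No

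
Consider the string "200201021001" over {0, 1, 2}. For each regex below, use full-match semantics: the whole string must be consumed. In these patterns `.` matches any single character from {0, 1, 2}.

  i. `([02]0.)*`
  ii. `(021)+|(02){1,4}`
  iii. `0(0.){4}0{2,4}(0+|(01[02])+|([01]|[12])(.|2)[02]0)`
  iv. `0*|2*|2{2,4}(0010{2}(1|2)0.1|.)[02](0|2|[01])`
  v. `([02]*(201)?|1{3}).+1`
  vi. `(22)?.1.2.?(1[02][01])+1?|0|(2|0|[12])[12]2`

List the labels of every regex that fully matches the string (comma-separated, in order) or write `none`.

i → no match
ii → no match
iii → no match — must start with "00"
iv → no match
v → match
vi → no match

v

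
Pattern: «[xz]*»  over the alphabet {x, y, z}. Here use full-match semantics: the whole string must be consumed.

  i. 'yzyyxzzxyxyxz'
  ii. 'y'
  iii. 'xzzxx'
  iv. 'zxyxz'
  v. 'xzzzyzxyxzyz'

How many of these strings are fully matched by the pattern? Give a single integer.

i → no match
ii → no match
iii → match
iv → no match
v → no match
Total matched: 1

1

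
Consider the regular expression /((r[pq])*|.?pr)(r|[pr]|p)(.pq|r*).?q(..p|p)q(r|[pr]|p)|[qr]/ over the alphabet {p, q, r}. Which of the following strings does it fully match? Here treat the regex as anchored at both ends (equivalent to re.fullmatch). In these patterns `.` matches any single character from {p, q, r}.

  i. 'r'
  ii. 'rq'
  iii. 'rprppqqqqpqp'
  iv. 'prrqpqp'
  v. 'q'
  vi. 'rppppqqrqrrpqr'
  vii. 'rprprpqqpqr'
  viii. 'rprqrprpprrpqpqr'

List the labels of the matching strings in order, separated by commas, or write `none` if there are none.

i → match
ii → no match
iii → match
iv → match
v → match
vi → no match
vii → match
viii → match

i, iii, iv, v, vii, viii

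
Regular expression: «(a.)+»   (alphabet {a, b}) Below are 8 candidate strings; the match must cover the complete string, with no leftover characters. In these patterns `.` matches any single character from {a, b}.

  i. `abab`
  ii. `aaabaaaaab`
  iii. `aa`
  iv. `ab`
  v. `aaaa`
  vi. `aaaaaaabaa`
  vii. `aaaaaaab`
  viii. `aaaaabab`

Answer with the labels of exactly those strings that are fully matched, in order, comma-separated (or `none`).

i, ii, iii, iv, v, vi, vii, viii

i → match
ii → match
iii → match
iv → match
v → match
vi → match
vii → match
viii → match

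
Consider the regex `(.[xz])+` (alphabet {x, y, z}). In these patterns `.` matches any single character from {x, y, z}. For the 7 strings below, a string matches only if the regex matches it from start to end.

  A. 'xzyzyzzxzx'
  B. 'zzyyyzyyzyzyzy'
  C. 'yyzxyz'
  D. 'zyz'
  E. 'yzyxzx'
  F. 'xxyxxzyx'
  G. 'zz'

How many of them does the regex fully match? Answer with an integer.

A → match
B → no match
C → no match
D → no match
E → match
F → match
G → match
Total matched: 4

4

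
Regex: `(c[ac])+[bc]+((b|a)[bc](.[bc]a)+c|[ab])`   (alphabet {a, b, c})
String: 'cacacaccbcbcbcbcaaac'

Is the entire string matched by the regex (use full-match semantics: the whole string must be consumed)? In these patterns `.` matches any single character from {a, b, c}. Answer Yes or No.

No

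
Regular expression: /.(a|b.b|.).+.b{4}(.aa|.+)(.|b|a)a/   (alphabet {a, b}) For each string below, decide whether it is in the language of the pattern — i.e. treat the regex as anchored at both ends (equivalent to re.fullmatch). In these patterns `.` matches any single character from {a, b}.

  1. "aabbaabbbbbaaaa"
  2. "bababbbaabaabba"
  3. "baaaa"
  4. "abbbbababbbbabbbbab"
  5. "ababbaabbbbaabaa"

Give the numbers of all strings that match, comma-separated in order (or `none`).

1, 5

1 → match
2 → no match
3 → no match
4 → no match — must end with "a"
5 → match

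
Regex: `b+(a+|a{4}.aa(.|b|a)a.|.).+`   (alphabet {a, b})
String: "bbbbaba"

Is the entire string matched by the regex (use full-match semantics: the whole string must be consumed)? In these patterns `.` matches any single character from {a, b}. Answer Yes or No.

Yes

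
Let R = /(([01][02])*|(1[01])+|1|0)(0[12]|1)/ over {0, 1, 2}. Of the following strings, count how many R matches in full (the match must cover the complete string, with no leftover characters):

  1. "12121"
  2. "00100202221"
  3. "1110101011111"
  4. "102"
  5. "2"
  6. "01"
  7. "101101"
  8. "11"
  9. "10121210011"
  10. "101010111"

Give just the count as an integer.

7

1 → match
2 → no match
3 → match
4 → match
5 → no match
6 → match
7 → match
8 → match
9 → no match
10 → match
Total matched: 7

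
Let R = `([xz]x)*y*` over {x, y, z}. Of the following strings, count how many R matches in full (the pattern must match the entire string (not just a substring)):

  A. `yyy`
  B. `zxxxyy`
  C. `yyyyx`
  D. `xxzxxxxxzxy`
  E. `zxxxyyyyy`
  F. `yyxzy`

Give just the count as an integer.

4

A → match
B → match
C → no match
D → match
E → match
F → no match
Total matched: 4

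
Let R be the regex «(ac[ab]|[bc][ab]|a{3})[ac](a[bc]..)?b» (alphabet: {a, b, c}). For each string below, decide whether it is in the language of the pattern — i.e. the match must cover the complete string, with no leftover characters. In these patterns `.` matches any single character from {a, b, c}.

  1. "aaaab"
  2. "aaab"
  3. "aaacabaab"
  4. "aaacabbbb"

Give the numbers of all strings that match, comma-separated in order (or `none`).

1, 3, 4

1 → match
2 → no match
3 → match
4 → match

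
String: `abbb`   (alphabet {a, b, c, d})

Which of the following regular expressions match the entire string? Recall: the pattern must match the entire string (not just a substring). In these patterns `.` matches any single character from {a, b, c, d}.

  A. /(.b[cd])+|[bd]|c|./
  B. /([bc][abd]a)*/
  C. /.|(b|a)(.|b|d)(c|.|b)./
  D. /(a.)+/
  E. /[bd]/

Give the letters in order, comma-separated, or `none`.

C

A → no match
B → no match
C → match
D → no match
E → no match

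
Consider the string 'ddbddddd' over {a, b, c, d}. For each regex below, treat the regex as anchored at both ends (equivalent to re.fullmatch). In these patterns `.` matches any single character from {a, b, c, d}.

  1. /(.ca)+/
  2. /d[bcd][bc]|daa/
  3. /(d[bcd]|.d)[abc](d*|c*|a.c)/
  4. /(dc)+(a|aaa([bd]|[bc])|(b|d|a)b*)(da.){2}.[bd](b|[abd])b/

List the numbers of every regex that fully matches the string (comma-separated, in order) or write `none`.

3

1 → no match — must end with 'ca'
2 → no match
3 → match
4 → no match — must start with 'dc'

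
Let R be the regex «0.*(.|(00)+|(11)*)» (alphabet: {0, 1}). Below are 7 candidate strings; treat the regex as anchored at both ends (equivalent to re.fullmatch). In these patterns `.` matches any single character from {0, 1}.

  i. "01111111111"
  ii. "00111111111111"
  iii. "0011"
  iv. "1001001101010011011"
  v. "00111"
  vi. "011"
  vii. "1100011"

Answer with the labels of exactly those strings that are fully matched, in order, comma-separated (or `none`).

i → match
ii → match
iii → match
iv → no match — must start with "0"
v → match
vi → match
vii → no match — must start with "0"

i, ii, iii, v, vi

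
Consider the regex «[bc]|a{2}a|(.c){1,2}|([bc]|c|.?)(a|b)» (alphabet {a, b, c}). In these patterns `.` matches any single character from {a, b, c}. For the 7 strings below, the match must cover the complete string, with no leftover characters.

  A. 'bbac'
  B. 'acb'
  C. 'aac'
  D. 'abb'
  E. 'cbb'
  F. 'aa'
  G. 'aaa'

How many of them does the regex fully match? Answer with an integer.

A → no match
B → no match
C → no match
D → no match
E → no match
F → match
G → match
Total matched: 2

2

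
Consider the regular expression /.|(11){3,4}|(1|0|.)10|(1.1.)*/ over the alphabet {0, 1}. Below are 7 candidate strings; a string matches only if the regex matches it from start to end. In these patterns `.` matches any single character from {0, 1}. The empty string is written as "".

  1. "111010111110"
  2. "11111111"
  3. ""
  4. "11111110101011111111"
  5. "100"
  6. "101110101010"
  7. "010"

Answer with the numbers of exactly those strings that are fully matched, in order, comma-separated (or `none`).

1 → match
2 → match
3 → match
4 → match
5 → no match
6 → match
7 → match

1, 2, 3, 4, 6, 7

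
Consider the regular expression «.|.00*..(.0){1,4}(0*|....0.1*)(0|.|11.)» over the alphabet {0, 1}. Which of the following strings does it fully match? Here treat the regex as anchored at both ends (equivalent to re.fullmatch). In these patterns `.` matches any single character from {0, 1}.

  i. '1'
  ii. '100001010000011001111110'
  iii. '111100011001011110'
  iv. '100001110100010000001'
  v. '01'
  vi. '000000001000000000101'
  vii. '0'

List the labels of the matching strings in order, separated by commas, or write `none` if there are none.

i → match
ii → match
iii → no match
iv → match
v → no match
vi → no match
vii → match

i, ii, iv, vii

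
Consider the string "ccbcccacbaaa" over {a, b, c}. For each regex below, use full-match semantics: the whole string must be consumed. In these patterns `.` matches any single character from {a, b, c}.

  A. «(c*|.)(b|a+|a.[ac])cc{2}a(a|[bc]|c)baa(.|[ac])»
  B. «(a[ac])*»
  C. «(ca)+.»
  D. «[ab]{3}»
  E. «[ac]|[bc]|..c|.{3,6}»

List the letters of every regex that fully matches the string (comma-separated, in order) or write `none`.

A

A → match
B → no match
C → no match — must start with "ca"
D → no match
E → no match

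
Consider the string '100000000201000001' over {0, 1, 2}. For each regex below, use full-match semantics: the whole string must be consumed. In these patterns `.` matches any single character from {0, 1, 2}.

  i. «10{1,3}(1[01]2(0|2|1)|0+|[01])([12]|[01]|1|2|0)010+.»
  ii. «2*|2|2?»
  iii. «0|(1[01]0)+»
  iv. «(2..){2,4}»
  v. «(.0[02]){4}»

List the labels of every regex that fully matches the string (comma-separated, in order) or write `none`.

i

i → match
ii → no match
iii → no match — must end with '0'
iv → no match — must start with '2'
v → no match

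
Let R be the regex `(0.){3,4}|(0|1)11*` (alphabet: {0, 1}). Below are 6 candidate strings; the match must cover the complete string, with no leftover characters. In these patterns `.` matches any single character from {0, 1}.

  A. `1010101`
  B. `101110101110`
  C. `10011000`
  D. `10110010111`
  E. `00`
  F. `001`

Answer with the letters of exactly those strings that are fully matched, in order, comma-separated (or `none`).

A → no match
B → no match
C → no match
D → no match
E → no match
F → no match

none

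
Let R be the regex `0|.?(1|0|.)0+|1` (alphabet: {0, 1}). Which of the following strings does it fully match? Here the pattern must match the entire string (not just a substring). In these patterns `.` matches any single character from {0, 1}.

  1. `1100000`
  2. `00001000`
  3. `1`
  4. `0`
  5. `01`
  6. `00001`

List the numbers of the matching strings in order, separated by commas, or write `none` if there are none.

1, 3, 4

1. `1100000` → match
2. `00001000` → no match
3. `1` → match
4. `0` → match
5. `01` → no match
6. `00001` → no match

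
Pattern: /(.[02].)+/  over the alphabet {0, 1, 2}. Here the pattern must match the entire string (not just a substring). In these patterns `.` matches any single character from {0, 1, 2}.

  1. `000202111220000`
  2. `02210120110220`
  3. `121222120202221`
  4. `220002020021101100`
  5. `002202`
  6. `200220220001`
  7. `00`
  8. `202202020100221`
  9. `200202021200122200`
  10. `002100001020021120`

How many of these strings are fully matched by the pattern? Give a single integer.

7

1 → no match
2 → no match
3 → match
4 → match
5. `002202` → match
6. `200220220001` → match
7. `00` → no match
8 → match
9 → match
10 → match
Total matched: 7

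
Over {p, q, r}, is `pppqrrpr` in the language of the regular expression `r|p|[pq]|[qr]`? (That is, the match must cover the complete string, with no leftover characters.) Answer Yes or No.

No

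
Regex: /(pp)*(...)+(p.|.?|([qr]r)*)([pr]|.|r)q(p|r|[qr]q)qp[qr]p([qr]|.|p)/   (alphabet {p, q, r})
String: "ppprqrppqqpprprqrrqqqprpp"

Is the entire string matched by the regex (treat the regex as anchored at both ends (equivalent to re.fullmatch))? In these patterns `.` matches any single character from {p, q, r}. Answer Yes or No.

No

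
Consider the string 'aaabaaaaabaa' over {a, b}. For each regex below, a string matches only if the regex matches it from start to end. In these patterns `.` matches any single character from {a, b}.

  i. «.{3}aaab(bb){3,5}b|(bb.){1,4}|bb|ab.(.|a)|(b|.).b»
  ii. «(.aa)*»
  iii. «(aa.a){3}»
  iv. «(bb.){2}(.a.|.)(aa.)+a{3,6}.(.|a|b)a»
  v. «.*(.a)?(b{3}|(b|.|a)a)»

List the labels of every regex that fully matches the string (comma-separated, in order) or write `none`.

ii, v

i → no match
ii → match
iii → no match
iv → no match — must start with 'bb'
v → match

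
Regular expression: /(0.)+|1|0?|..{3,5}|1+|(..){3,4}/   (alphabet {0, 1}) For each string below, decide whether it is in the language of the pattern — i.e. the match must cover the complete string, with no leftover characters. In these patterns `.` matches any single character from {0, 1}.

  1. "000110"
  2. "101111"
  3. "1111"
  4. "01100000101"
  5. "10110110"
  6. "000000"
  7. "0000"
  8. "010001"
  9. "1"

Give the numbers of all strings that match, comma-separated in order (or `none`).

1 → match
2 → match
3 → match
4 → no match
5 → match
6 → match
7 → match
8 → match
9 → match

1, 2, 3, 5, 6, 7, 8, 9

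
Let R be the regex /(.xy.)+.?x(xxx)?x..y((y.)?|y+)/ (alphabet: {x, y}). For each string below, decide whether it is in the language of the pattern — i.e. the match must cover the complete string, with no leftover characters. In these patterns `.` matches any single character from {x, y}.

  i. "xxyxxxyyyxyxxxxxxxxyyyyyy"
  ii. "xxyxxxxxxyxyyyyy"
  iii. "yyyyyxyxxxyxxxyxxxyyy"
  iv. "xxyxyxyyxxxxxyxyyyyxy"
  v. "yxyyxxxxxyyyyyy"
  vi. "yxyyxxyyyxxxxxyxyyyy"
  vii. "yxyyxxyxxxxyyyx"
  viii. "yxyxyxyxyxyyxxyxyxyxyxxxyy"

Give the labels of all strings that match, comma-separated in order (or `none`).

i → match
ii → match
iii → no match
iv → no match
v → match
vi → match
vii → match
viii → match

i, ii, v, vi, vii, viii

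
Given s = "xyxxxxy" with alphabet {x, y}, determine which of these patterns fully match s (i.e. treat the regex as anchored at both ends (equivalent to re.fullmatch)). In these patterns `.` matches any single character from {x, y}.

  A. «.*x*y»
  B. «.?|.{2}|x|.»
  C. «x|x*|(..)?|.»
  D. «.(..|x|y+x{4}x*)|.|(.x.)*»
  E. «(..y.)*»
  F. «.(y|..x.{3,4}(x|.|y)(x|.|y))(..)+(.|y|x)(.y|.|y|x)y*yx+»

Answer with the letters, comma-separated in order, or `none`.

A

A → match
B → no match
C → no match
D → no match
E → no match
F → no match — must end with "x"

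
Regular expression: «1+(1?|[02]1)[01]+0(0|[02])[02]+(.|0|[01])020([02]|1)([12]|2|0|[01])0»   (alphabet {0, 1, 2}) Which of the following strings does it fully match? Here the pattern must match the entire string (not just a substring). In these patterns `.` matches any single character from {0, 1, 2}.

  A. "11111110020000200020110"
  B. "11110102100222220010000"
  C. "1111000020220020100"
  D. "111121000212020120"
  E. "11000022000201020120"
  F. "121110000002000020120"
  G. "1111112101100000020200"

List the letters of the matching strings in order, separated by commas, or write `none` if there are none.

A → match
B → no match
C → match
D → no match
E → match
F → match
G → match

A, C, E, F, G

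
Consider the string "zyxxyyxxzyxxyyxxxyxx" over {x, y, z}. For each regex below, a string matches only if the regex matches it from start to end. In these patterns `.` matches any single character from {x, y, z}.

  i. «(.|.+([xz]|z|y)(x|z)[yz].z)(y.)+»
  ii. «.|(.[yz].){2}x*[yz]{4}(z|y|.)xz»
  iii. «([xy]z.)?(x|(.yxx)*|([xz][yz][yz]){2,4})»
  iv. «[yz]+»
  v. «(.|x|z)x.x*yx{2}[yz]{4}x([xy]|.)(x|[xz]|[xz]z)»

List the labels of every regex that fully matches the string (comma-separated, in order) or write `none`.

iii

i → no match
ii → no match
iii → match
iv → no match
v → no match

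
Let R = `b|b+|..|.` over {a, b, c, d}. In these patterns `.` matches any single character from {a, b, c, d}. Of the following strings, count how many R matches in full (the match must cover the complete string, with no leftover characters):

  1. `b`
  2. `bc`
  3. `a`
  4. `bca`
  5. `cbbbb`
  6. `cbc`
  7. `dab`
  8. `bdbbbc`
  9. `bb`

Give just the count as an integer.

1 → match
2 → match
3 → match
4 → no match
5 → no match
6 → no match
7 → no match
8 → no match
9 → match
Total matched: 4

4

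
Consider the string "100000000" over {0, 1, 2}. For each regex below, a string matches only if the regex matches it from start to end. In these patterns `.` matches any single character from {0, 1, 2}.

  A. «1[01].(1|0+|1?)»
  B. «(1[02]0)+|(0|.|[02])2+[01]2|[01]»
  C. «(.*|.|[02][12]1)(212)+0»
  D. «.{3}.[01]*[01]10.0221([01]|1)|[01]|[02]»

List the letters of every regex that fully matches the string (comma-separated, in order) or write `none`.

A → match
B → no match
C → no match — must end with "2120"
D → no match

A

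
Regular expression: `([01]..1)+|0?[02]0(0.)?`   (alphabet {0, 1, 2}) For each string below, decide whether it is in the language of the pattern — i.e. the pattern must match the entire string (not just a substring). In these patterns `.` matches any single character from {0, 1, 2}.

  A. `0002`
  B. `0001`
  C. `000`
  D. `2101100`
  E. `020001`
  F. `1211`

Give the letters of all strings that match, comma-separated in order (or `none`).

A, B, C, F

A → match
B → match
C → match
D → no match
E → no match
F → match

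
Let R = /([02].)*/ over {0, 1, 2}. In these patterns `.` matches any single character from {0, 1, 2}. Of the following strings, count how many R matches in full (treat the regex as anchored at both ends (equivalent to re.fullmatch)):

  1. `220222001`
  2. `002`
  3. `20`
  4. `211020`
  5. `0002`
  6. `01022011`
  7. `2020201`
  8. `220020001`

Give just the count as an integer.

1 → no match
2 → no match
3 → match
4 → no match
5 → match
6 → no match
7 → no match
8 → no match
Total matched: 2

2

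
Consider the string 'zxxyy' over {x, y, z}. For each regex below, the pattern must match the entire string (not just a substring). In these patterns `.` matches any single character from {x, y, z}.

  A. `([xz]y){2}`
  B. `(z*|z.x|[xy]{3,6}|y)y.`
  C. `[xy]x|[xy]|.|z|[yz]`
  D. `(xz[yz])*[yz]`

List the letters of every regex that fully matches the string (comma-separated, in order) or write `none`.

B

A → no match
B → match
C → no match
D → no match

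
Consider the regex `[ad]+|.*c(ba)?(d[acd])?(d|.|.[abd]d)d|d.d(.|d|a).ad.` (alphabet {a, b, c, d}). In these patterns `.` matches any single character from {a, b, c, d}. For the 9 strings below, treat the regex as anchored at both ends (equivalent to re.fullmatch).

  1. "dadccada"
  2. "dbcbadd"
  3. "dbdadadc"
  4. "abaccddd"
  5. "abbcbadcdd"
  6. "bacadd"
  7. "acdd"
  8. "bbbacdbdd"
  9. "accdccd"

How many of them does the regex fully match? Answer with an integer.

8

1 → match
2 → match
3 → match
4 → match
5 → match
6 → no match
7 → match
8 → match
9 → match
Total matched: 8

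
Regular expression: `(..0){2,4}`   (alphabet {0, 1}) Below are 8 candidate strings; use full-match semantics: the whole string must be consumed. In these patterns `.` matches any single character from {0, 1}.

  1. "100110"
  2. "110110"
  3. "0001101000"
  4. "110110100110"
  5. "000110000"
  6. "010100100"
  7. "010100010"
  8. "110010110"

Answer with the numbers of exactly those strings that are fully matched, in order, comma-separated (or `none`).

1 → match
2 → match
3 → no match
4 → match
5 → match
6 → match
7 → match
8 → match

1, 2, 4, 5, 6, 7, 8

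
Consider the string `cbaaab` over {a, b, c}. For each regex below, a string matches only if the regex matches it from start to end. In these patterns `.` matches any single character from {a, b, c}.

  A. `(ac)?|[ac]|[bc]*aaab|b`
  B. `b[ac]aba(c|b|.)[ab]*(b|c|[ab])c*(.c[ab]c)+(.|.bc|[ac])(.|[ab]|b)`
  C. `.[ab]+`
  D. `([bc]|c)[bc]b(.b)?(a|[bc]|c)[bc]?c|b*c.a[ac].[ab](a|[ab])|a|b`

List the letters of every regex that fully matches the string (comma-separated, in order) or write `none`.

A → match
B → no match — must start with `b`
C → match
D → no match

A, C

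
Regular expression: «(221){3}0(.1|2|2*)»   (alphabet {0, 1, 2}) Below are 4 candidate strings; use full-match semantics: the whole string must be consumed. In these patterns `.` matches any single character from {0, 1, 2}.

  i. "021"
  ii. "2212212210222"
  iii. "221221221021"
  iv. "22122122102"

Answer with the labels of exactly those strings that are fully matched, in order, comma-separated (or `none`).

i → no match — must start with "221"
ii → match
iii → match
iv → match

ii, iii, iv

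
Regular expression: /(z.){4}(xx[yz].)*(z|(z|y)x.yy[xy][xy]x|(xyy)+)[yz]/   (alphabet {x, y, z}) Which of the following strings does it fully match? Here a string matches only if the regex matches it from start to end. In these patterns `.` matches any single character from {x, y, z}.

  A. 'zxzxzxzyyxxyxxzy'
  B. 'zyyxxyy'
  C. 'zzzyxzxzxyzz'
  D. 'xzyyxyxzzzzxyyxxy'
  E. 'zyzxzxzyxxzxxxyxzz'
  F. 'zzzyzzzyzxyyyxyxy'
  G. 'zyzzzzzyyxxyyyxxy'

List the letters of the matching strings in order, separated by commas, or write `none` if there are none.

E, F, G

A → no match
B. 'zyyxxyy' → no match
C. 'zzzyxzxzxyzz' → no match
D → no match — must start with 'z'
E → match
F → match
G → match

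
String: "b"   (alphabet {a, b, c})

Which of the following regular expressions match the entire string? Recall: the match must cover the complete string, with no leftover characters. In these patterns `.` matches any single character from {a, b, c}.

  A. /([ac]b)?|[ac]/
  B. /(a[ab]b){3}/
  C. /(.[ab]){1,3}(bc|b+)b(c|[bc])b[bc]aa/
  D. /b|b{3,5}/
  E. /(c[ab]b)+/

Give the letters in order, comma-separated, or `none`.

D

A → no match
B → no match — must start with "a"
C → no match — must end with "aa"
D → match
E → no match — must start with "c"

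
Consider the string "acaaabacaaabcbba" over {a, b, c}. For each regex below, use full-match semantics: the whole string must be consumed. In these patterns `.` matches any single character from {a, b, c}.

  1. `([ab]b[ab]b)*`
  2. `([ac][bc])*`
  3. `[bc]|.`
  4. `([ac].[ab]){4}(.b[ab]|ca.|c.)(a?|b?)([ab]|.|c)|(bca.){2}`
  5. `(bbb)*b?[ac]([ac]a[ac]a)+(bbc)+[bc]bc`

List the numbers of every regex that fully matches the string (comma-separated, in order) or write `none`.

1 → no match
2 → no match
3 → no match
4 → match
5 → no match — must end with "bc"

4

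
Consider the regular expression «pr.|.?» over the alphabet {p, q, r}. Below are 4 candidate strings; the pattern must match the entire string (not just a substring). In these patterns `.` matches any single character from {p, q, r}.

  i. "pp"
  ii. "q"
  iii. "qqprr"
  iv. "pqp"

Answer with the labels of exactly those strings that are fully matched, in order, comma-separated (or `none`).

ii

i. "pp" → no match
ii. "q" → match
iii. "qqprr" → no match
iv. "pqp" → no match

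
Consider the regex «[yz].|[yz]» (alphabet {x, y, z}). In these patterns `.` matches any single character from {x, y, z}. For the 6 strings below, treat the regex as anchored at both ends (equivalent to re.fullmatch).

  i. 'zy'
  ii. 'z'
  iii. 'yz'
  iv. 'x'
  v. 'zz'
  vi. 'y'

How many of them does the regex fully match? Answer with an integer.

i → match
ii → match
iii → match
iv → no match
v → match
vi → match
Total matched: 5

5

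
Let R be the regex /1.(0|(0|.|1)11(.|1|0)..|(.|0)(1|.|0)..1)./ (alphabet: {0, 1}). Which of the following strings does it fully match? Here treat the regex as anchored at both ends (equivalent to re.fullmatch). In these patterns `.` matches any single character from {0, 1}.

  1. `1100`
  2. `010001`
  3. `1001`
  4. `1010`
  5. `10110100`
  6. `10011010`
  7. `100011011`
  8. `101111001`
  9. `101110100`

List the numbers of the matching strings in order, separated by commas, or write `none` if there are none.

1, 3, 6, 8, 9

1. `1100` → match
2. `010001` → no match — must start with `1`
3. `1001` → match
4. `1010` → no match
5. `10110100` → no match
6. `10011010` → match
7. `100011011` → no match
8. `101111001` → match
9. `101110100` → match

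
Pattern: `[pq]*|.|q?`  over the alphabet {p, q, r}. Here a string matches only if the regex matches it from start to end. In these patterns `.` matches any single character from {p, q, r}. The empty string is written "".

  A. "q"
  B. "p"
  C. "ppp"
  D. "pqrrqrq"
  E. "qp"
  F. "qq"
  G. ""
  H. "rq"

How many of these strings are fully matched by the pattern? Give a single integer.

6

A → match
B → match
C → match
D → no match
E → match
F → match
G → match
H → no match
Total matched: 6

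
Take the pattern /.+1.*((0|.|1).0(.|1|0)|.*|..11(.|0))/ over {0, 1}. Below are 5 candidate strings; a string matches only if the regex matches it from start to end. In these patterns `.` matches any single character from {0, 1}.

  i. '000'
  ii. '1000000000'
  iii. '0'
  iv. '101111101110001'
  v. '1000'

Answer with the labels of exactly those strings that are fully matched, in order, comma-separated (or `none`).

iv

i → no match
ii → no match
iii → no match
iv → match
v → no match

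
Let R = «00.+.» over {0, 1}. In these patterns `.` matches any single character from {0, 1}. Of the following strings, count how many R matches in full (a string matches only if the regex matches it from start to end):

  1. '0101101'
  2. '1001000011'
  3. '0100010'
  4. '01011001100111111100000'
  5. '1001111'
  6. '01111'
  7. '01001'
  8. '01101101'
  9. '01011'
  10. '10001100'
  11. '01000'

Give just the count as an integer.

0

1. '0101101' → no match — must start with '00'
2. '1001000011' → no match — must start with '00'
3. '0100010' → no match — must start with '00'
4 → no match — must start with '00'
5. '1001111' → no match — must start with '00'
6. '01111' → no match — must start with '00'
7. '01001' → no match — must start with '00'
8. '01101101' → no match — must start with '00'
9. '01011' → no match — must start with '00'
10. '10001100' → no match — must start with '00'
11. '01000' → no match — must start with '00'
Total matched: 0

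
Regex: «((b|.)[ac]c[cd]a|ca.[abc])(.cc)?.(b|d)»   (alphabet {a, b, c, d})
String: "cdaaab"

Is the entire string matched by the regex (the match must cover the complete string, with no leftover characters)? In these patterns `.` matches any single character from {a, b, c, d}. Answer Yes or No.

No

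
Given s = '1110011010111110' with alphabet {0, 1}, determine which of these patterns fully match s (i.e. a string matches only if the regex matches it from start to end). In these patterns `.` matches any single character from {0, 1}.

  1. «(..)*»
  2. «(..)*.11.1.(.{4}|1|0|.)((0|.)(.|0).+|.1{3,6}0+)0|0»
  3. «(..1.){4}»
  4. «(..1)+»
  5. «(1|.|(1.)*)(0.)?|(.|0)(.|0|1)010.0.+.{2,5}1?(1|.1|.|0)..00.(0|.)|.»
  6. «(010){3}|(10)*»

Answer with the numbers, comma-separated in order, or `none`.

1, 2, 3

1 → match
2 → match
3 → match
4 → no match — must end with '1'
5 → no match
6 → no match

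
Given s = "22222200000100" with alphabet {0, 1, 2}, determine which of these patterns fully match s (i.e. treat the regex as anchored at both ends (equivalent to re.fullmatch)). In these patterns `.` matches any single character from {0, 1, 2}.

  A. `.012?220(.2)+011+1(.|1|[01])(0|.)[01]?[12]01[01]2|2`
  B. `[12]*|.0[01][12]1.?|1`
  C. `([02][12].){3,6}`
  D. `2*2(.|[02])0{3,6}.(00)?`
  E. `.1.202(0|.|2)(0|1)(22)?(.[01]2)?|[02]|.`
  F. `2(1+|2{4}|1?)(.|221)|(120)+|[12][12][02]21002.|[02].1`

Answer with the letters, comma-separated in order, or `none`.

A → no match — must end with "2"
B → no match
C → no match
D → match
E → no match
F → no match

D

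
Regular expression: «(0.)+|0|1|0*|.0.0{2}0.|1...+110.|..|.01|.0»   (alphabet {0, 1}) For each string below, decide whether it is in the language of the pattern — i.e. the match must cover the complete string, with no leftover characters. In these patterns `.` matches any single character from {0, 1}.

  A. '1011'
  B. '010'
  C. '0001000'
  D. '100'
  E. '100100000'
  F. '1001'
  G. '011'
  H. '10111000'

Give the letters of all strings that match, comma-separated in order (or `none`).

none

A. '1011' → no match
B. '010' → no match
C. '0001000' → no match
D. '100' → no match
E. '100100000' → no match
F. '1001' → no match
G. '011' → no match
H. '10111000' → no match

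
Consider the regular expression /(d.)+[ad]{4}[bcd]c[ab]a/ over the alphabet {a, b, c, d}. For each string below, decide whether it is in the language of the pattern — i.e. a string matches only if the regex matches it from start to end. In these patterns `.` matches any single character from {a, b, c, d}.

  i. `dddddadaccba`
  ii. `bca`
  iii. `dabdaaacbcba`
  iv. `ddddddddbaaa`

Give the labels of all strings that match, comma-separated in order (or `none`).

i → match
ii → no match — must start with `d`
iii → no match
iv → no match

i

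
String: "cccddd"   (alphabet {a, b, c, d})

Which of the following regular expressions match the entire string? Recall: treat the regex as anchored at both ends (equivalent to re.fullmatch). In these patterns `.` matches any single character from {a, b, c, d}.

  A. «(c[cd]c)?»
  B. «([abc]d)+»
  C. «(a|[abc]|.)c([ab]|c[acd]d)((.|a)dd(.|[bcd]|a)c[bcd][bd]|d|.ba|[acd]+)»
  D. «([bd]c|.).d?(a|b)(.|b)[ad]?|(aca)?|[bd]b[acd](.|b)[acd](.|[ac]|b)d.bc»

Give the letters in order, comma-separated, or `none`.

A → no match
B → no match
C → match
D → no match

C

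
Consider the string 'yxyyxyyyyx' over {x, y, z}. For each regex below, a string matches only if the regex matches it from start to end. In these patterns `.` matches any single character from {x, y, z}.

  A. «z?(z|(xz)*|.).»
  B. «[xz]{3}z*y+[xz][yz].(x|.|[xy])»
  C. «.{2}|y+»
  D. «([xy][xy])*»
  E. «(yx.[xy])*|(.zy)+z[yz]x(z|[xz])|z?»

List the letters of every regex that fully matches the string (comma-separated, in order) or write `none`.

A → no match
B → no match
C → no match
D → match
E → no match

D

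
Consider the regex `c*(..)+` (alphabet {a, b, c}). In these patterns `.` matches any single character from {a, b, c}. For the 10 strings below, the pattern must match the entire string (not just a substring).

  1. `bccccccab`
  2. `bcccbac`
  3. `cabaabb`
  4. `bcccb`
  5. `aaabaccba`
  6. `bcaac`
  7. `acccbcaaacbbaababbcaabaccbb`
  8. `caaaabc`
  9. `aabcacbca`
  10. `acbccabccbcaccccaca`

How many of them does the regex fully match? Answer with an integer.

1 → no match
2 → no match
3 → match
4 → no match
5 → no match
6 → no match
7 → no match
8 → match
9 → no match
10 → no match
Total matched: 2

2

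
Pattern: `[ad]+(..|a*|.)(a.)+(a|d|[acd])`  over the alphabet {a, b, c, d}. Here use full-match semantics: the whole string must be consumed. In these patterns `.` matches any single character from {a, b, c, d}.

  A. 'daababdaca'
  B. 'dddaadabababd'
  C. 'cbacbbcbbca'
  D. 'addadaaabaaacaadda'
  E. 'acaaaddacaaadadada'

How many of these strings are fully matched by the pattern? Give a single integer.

1

A → no match
B → match
C → no match
D → no match
E → no match
Total matched: 1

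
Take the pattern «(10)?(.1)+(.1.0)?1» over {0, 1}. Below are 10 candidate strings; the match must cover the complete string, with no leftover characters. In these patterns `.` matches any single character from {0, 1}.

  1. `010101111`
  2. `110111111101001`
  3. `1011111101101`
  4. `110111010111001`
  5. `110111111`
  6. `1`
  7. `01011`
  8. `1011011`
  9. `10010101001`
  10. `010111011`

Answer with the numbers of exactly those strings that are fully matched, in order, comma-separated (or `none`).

1. `010101111` → match
2 → match
3 → match
4 → match
5. `110111111` → match
6. `1` → no match
7. `01011` → match
8. `1011011` → match
9. `10010101001` → match
10. `010111011` → match

1, 2, 3, 4, 5, 7, 8, 9, 10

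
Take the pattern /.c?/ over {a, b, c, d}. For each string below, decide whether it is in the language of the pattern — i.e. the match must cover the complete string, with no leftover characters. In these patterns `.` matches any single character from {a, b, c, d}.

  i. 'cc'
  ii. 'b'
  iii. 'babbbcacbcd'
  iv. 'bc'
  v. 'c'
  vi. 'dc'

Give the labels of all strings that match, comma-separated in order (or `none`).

i → match
ii → match
iii → no match
iv → match
v → match
vi → match

i, ii, iv, v, vi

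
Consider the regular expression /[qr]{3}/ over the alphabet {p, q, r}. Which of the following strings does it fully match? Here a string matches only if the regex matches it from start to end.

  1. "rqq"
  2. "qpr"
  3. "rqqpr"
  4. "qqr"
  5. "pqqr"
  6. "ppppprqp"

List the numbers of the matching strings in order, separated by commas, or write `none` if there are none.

1, 4

1. "rqq" → match
2. "qpr" → no match
3. "rqqpr" → no match
4. "qqr" → match
5. "pqqr" → no match
6. "ppppprqp" → no match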